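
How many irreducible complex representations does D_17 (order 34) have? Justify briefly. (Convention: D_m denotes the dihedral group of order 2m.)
10

Reasoning: The number of irreducible complex representations of a finite group equals its number of conjugacy classes. D_17 has 10 conjugacy classes ((n+3)/2 for n odd), so D_17 (order 34) has exactly 10 irreducible complex representations.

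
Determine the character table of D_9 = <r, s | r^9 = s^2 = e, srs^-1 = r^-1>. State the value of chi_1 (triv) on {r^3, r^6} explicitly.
Conjugacy classes: {e} of size 1, {r^1, r^8} of size 2, {r^2, r^7} of size 2, {r^3, r^6} of size 2, {r^4, r^5} of size 2, {s, sr, ..., sr^8} of size 9.
Character table:
  irrep \ class              {e} (size 1)  {r^1, r^8} (size 2)  {r^2, r^7} (size 2)  {r^3, r^6} (size 2)  {r^4, r^5} (size 2)  {s, sr, ..., sr^8} (size 9)
  chi_1 (triv)               1             1                    1                    1                    1                    1                          
  chi_2 (sign: r->1, s->-1)  1             1                    1                    1                    1                    -1                         
  chi_3 (2d, j=1)            2             2*cos(2*pi/9)        2*cos(4*pi/9)        -1                   -2*cos(pi/9)         0                          
  chi_4 (2d, j=2)            2             2*cos(4*pi/9)        -2*cos(pi/9)         -1                   2*cos(2*pi/9)        0                          
  chi_5 (2d, j=3)            2             -1                   -1                   2                    -1                   0                          
  chi_6 (2d, j=4)            2             -2*cos(pi/9)         2*cos(2*pi/9)        -1                   2*cos(4*pi/9)        0                          

Spot check: chi_1 (triv) on {r^3, r^6} = 1.

Derivation: D_9 has order 2*9 = 18 with 6 conjugacy classes, hence 6 irreducibles. Sum of squared dims 1 + 1 + 4 + 4 + 4 + 4 = 18 = |G|. Linear characters come from the abelianisation; the 2-dimensional irreps have character r^k -> 2*cos(2*pi*j*k/9), reflections -> 0.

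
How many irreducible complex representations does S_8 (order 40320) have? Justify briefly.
22

Details: The number of irreducible complex representations of a finite group equals its number of conjugacy classes. Conjugacy classes in S_8 correspond to cycle types, i.e. partitions of 8; there are p(8) = 22 of them, so S_8 (order 40320) has exactly 22 irreducible complex representations.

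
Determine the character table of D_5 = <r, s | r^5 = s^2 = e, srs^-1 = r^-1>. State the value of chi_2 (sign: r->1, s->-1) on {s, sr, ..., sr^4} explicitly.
Conjugacy classes: {e} of size 1, {r^1, r^4} of size 2, {r^2, r^3} of size 2, {s, sr, ..., sr^4} of size 5.
Character table:
  irrep \ class              {e} (size 1)  {r^1, r^4} (size 2)  {r^2, r^3} (size 2)  {s, sr, ..., sr^4} (size 5)
  chi_1 (triv)               1             1                    1                    1                          
  chi_2 (sign: r->1, s->-1)  1             1                    1                    -1                         
  chi_3 (2d, j=1)            2             -1/2 + sqrt(5)/2     -sqrt(5)/2 - 1/2     0                          
  chi_4 (2d, j=2)            2             -sqrt(5)/2 - 1/2     -1/2 + sqrt(5)/2     0                          

Spot check: chi_2 (sign: r->1, s->-1) on {s, sr, ..., sr^4} = -1.

Working: D_5 has order 2*5 = 10 with 4 conjugacy classes, hence 4 irreducibles. Sum of squared dims 1 + 1 + 4 + 4 = 10 = |G|. Linear characters come from the abelianisation; the 2-dimensional irreps have character r^k -> 2*cos(2*pi*j*k/5), reflections -> 0.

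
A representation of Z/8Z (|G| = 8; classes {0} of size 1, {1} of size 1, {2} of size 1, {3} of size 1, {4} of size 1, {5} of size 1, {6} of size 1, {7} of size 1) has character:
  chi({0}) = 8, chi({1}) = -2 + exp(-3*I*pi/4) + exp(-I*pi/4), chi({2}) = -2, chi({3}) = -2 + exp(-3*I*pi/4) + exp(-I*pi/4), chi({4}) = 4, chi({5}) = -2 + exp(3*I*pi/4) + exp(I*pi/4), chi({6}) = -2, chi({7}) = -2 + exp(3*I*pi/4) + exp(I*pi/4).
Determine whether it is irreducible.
Not irreducible (reducible): <chi, chi> = 14 > 1.

Details: <chi, chi> = (1/|G|) sum_C |C| * |chi(C)|^2 = (1/8)[1*|8|^2 + 1*|-2 + exp(-3*I*pi/4) + exp(-I*pi/4)|^2 + 1*|-2|^2 + 1*|-2 + exp(-3*I*pi/4) + exp(-I*pi/4)|^2 + 1*|4|^2 + 1*|-2 + exp(3*I*pi/4) + exp(I*pi/4)|^2 + 1*|-2|^2 + 1*|-2 + exp(3*I*pi/4) + exp(I*pi/4)|^2]
  = (1/8)[(64) + (6) + (4) + (6) + (16) + (6) + (4) + (6)] = 112/8 = 14.
(Exp terms are combined using exp(i*s)*conj(exp(i*t)) = exp(i*(s-t)), and sums of them are collapsed using the identity that for every m > 1 the m distinct m-th roots of unity sum to 0, e.g. 1 + exp(2*I*pi/3) + exp(-2*I*pi/3) = 0.)
A character is irreducible iff <chi, chi> = 1, so this representation is reducible.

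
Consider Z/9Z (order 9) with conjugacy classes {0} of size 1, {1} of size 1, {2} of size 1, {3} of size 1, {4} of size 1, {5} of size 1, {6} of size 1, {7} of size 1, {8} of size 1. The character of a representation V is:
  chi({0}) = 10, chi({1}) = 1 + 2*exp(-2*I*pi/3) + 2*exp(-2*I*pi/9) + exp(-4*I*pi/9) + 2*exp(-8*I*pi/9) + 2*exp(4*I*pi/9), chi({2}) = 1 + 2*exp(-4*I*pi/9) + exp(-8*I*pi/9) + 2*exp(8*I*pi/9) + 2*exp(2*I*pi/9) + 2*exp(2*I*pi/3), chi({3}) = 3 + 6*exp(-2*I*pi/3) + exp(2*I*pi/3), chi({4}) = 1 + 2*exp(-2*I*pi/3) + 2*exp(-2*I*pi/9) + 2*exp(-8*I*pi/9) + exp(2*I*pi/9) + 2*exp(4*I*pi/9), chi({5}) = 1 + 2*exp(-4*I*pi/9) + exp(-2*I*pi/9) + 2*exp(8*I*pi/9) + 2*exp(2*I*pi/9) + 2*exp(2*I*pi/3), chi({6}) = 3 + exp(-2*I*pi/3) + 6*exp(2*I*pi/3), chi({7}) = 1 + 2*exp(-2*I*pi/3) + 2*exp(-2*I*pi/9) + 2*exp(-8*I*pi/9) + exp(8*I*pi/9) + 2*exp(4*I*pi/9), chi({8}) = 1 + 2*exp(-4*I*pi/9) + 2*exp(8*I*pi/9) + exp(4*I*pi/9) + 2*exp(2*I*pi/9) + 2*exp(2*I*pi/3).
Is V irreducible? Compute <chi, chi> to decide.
Not irreducible (reducible): <chi, chi> = 18 > 1.

Working: <chi, chi> = (1/|G|) sum_C |C| * |chi(C)|^2 = (1/9)[1*|10|^2 + 1*|1 + 2*exp(-2*I*pi/3) + 2*exp(-2*I*pi/9) + exp(-4*I*pi/9) + 2*exp(-8*I*pi/9) + 2*exp(4*I*pi/9)|^2 + 1*|1 + 2*exp(-4*I*pi/9) + exp(-8*I*pi/9) + 2*exp(8*I*pi/9) + 2*exp(2*I*pi/9) + 2*exp(2*I*pi/3)|^2 + 1*|3 + 6*exp(-2*I*pi/3) + exp(2*I*pi/3)|^2 + 1*|1 + 2*exp(-2*I*pi/3) + 2*exp(-2*I*pi/9) + 2*exp(-8*I*pi/9) + exp(2*I*pi/9) + 2*exp(4*I*pi/9)|^2 + 1*|1 + 2*exp(-4*I*pi/9) + exp(-2*I*pi/9) + 2*exp(8*I*pi/9) + 2*exp(2*I*pi/9) + 2*exp(2*I*pi/3)|^2 + 1*|3 + exp(-2*I*pi/3) + 6*exp(2*I*pi/3)|^2 + 1*|1 + 2*exp(-2*I*pi/3) + 2*exp(-2*I*pi/9) + 2*exp(-8*I*pi/9) + exp(8*I*pi/9) + 2*exp(4*I*pi/9)|^2 + 1*|1 + 2*exp(-4*I*pi/9) + 2*exp(8*I*pi/9) + exp(4*I*pi/9) + 2*exp(2*I*pi/9) + 2*exp(2*I*pi/3)|^2]
  = (1/9)[(100) + (18 + 14*exp(-2*I*pi/3) + 9*exp(-4*I*pi/9) + 10*exp(-2*I*pi/9) + 8*exp(-8*I*pi/9) + 8*exp(8*I*pi/9) + 10*exp(2*I*pi/9) + 9*exp(4*I*pi/9) + 14*exp(2*I*pi/3)) + (18 + 14*exp(-2*I*pi/3) + 10*exp(-4*I*pi/9) + 8*exp(-2*I*pi/9) + 9*exp(-8*I*pi/9) + 9*exp(8*I*pi/9) + 8*exp(2*I*pi/9) + 10*exp(4*I*pi/9) + 14*exp(2*I*pi/3)) + (19) + (18 + 14*exp(-2*I*pi/3) + 8*exp(-4*I*pi/9) + 9*exp(-2*I*pi/9) + 10*exp(-8*I*pi/9) + 10*exp(8*I*pi/9) + 9*exp(2*I*pi/9) + 8*exp(4*I*pi/9) + 14*exp(2*I*pi/3)) + (18 + 14*exp(-2*I*pi/3) + 8*exp(-4*I*pi/9) + 9*exp(-2*I*pi/9) + 10*exp(-8*I*pi/9) + 10*exp(8*I*pi/9) + 9*exp(2*I*pi/9) + 8*exp(4*I*pi/9) + 14*exp(2*I*pi/3)) + (19) + (18 + 14*exp(-2*I*pi/3) + 10*exp(-4*I*pi/9) + 8*exp(-2*I*pi/9) + 9*exp(-8*I*pi/9) + 9*exp(8*I*pi/9) + 8*exp(2*I*pi/9) + 10*exp(4*I*pi/9) + 14*exp(2*I*pi/3)) + (18 + 14*exp(-2*I*pi/3) + 9*exp(-4*I*pi/9) + 10*exp(-2*I*pi/9) + 8*exp(-8*I*pi/9) + 8*exp(8*I*pi/9) + 10*exp(2*I*pi/9) + 9*exp(4*I*pi/9) + 14*exp(2*I*pi/3))] = 162/9 = 18.
(Exp terms are combined using exp(i*s)*conj(exp(i*t)) = exp(i*(s-t)), and sums of them are collapsed using the identity that for every m > 1 the m distinct m-th roots of unity sum to 0, e.g. 1 + exp(2*I*pi/3) + exp(-2*I*pi/3) = 0.)
A character is irreducible iff <chi, chi> = 1, so this representation is reducible.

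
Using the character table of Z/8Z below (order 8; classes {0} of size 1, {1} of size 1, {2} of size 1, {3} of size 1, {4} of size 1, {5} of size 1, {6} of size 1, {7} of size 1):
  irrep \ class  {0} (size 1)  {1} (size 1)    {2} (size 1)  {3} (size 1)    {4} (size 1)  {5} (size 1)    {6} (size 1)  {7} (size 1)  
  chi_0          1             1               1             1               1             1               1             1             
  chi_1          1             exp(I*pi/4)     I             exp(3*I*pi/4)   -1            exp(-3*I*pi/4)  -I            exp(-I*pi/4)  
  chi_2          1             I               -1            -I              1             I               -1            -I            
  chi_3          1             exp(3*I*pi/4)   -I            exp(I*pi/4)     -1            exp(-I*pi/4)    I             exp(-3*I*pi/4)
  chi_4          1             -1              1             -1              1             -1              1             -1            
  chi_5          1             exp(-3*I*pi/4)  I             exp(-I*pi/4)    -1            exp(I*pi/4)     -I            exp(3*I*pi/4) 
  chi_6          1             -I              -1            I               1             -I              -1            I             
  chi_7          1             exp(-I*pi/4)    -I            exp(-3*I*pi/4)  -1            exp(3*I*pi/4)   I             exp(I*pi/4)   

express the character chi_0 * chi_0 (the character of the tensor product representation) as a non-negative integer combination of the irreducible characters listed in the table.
chi_0 tensor chi_0 = chi_0 (all other irreducibles have multiplicity 0).

Why: The character of a tensor product is the pointwise product (chi_0 * chi_0)(C) = chi_0(C) * chi_0(C):
  {0}: (1)*(1), {1}: (1)*(1), {2}: (1)*(1), {3}: (1)*(1), {4}: (1)*(1), {5}: (1)*(1), {6}: (1)*(1), {7}: (1)*(1)
so (chi_0 * chi_0) takes values
  {0} -> 1, {1} -> 1, {2} -> 1, {3} -> 1, {4} -> 1, {5} -> 1, {6} -> 1, {7} -> 1.
Now take the inner product of this character with each irreducible chi from the table, <chi_0*chi_0, chi> = (1/8) sum_C |C| (chi_0*chi_0)(C) conj(chi(C)):
  <chi_0*chi_0, chi_0> = (1/8)[1*(1)*conj(1) + 1*(1)*conj(1) + 1*(1)*conj(1) + 1*(1)*conj(1) + 1*(1)*conj(1) + 1*(1)*conj(1) + 1*(1)*conj(1) + 1*(1)*conj(1)]
      = (1/8)[(1) + (1) + (1) + (1) + (1) + (1) + (1) + (1)] = 8/8 = 1
  <chi_0*chi_0, chi_1> = (1/8)[1*(1)*conj(1) + 1*(1)*conj(exp(I*pi/4)) + 1*(1)*conj(I) + 1*(1)*conj(exp(3*I*pi/4)) + 1*(1)*conj(-1) + 1*(1)*conj(exp(-3*I*pi/4)) + 1*(1)*conj(-I) + 1*(1)*conj(exp(-I*pi/4))]
      = (1/8)[(1) + (exp(-I*pi/4)) + (-I) + (exp(-3*I*pi/4)) + (-1) + (exp(3*I*pi/4)) + (I) + (exp(I*pi/4))] = 0/8 = 0
  <chi_0*chi_0, chi_2> = (1/8)[1*(1)*conj(1) + 1*(1)*conj(I) + 1*(1)*conj(-1) + 1*(1)*conj(-I) + 1*(1)*conj(1) + 1*(1)*conj(I) + 1*(1)*conj(-1) + 1*(1)*conj(-I)]
      = (1/8)[(1) + (-I) + (-1) + (I) + (1) + (-I) + (-1) + (I)] = 0/8 = 0
  <chi_0*chi_0, chi_3> = (1/8)[1*(1)*conj(1) + 1*(1)*conj(exp(3*I*pi/4)) + 1*(1)*conj(-I) + 1*(1)*conj(exp(I*pi/4)) + 1*(1)*conj(-1) + 1*(1)*conj(exp(-I*pi/4)) + 1*(1)*conj(I) + 1*(1)*conj(exp(-3*I*pi/4))]
      = (1/8)[(1) + (exp(-3*I*pi/4)) + (I) + (exp(-I*pi/4)) + (-1) + (exp(I*pi/4)) + (-I) + (exp(3*I*pi/4))] = 0/8 = 0
  <chi_0*chi_0, chi_4> = (1/8)[1*(1)*conj(1) + 1*(1)*conj(-1) + 1*(1)*conj(1) + 1*(1)*conj(-1) + 1*(1)*conj(1) + 1*(1)*conj(-1) + 1*(1)*conj(1) + 1*(1)*conj(-1)]
      = (1/8)[(1) + (-1) + (1) + (-1) + (1) + (-1) + (1) + (-1)] = 0/8 = 0
  <chi_0*chi_0, chi_5> = (1/8)[1*(1)*conj(1) + 1*(1)*conj(exp(-3*I*pi/4)) + 1*(1)*conj(I) + 1*(1)*conj(exp(-I*pi/4)) + 1*(1)*conj(-1) + 1*(1)*conj(exp(I*pi/4)) + 1*(1)*conj(-I) + 1*(1)*conj(exp(3*I*pi/4))]
      = (1/8)[(1) + (exp(3*I*pi/4)) + (-I) + (exp(I*pi/4)) + (-1) + (exp(-I*pi/4)) + (I) + (exp(-3*I*pi/4))] = 0/8 = 0
  <chi_0*chi_0, chi_6> = (1/8)[1*(1)*conj(1) + 1*(1)*conj(-I) + 1*(1)*conj(-1) + 1*(1)*conj(I) + 1*(1)*conj(1) + 1*(1)*conj(-I) + 1*(1)*conj(-1) + 1*(1)*conj(I)]
      = (1/8)[(1) + (I) + (-1) + (-I) + (1) + (I) + (-1) + (-I)] = 0/8 = 0
  <chi_0*chi_0, chi_7> = (1/8)[1*(1)*conj(1) + 1*(1)*conj(exp(-I*pi/4)) + 1*(1)*conj(-I) + 1*(1)*conj(exp(-3*I*pi/4)) + 1*(1)*conj(-1) + 1*(1)*conj(exp(3*I*pi/4)) + 1*(1)*conj(I) + 1*(1)*conj(exp(I*pi/4))]
      = (1/8)[(1) + (exp(I*pi/4)) + (I) + (exp(3*I*pi/4)) + (-1) + (exp(-3*I*pi/4)) + (-I) + (exp(-I*pi/4))] = 0/8 = 0
(Exp terms are combined using exp(i*s)*conj(exp(i*t)) = exp(i*(s-t)), and sums of them are collapsed using the identity that for every m > 1 the m distinct m-th roots of unity sum to 0, e.g. 1 + exp(2*I*pi/3) + exp(-2*I*pi/3) = 0.)
Hence the multiplicities are chi_0: 1. Dimension check: dim(chi_0)*dim(chi_0) = 1*1 = 1 and sum (mult * dim) = 1*1 = 1.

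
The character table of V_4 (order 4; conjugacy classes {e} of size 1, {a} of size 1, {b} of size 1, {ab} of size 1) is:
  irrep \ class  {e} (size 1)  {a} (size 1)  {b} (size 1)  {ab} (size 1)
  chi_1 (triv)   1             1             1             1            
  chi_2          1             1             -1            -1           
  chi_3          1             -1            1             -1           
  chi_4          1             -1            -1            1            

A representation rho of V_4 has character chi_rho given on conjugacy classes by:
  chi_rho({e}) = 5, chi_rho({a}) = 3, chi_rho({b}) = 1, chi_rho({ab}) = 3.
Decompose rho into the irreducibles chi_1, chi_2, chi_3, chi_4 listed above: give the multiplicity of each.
Multiplicities: chi_1: 3, chi_2: 1, chi_3: 0, chi_4: 1.

Derivation: Use <chi_rho, chi> = (1/|G|) sum_C |C| * chi_rho(C) * conj(chi(C)) with |G| = 4 for each irreducible chi in the table:
  <chi_rho, chi_1> = (1/4)[1*(5)*conj(1) + 1*(3)*conj(1) + 1*(1)*conj(1) + 1*(3)*conj(1)]
      = (1/4)[(5) + (3) + (1) + (3)] = 12/4 = 3
  <chi_rho, chi_2> = (1/4)[1*(5)*conj(1) + 1*(3)*conj(1) + 1*(1)*conj(-1) + 1*(3)*conj(-1)]
      = (1/4)[(5) + (3) + (-1) + (-3)] = 4/4 = 1
  <chi_rho, chi_3> = (1/4)[1*(5)*conj(1) + 1*(3)*conj(-1) + 1*(1)*conj(1) + 1*(3)*conj(-1)]
      = (1/4)[(5) + (-3) + (1) + (-3)] = 0/4 = 0
  <chi_rho, chi_4> = (1/4)[1*(5)*conj(1) + 1*(3)*conj(-1) + 1*(1)*conj(-1) + 1*(3)*conj(1)]
      = (1/4)[(5) + (-3) + (-1) + (3)] = 4/4 = 1
Dimension check: dim(rho) = sum (mult * dim) = 3*1 + 1*1 + 0*1 + 1*1 = 5 = chi_rho(e) = 5.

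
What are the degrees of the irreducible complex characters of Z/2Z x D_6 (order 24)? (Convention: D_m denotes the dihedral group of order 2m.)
Dimensions: 1, 1, 1, 1, 1, 1, 1, 1, 2, 2, 2, 2

Reasoning: There are 12 irreducibles (= number of conjugacy classes). Their dimensions d_i satisfy sum d_i^2 = |G| = 24: 1 + 1 + 1 + 1 + 1 + 1 + 1 + 1 + 4 + 4 + 4 + 4 = 24. (For the product with Z/2Z: each of the 2 1-dim characters of Z/2Z tensors with each irrep of D_6, giving 2 copies of each D_6-dimension.)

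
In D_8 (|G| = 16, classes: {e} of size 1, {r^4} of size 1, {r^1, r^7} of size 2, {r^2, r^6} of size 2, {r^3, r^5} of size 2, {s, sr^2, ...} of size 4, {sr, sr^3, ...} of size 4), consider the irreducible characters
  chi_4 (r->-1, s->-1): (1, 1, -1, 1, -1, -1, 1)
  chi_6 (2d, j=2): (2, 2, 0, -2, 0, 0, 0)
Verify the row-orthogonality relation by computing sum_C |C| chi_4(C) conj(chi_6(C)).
Sum = 0; so <chi_4, chi_6> = 0 (distinct irreducibles are orthogonal).

Derivation: Compute term by term over conjugacy classes (|C| * chi_4(C) * conj(chi_6(C))):
  1*(1)*conj(2) + 1*(1)*conj(2) + 2*(-1)*conj(0) + 2*(1)*conj(-2) + 2*(-1)*conj(0) + 4*(-1)*conj(0) + 4*(1)*conj(0)
  = (2) + (2) + (0) + (-4) + (0) + (0) + (0)
  = 0.
Dividing by |G| = 16 gives 0/16 = 0, matching the row-orthogonality relation <chi_4, chi_6> = [chi_4 = chi_6].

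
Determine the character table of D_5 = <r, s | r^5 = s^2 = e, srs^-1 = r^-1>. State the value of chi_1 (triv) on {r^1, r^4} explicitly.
Conjugacy classes: {e} of size 1, {r^1, r^4} of size 2, {r^2, r^3} of size 2, {s, sr, ..., sr^4} of size 5.
Character table:
  irrep \ class              {e} (size 1)  {r^1, r^4} (size 2)  {r^2, r^3} (size 2)  {s, sr, ..., sr^4} (size 5)
  chi_1 (triv)               1             1                    1                    1                          
  chi_2 (sign: r->1, s->-1)  1             1                    1                    -1                         
  chi_3 (2d, j=1)            2             -1/2 + sqrt(5)/2     -sqrt(5)/2 - 1/2     0                          
  chi_4 (2d, j=2)            2             -sqrt(5)/2 - 1/2     -1/2 + sqrt(5)/2     0                          

Spot check: chi_1 (triv) on {r^1, r^4} = 1.

Reasoning: D_5 has order 2*5 = 10 with 4 conjugacy classes, hence 4 irreducibles. Sum of squared dims 1 + 1 + 4 + 4 = 10 = |G|. Linear characters come from the abelianisation; the 2-dimensional irreps have character r^k -> 2*cos(2*pi*j*k/5), reflections -> 0.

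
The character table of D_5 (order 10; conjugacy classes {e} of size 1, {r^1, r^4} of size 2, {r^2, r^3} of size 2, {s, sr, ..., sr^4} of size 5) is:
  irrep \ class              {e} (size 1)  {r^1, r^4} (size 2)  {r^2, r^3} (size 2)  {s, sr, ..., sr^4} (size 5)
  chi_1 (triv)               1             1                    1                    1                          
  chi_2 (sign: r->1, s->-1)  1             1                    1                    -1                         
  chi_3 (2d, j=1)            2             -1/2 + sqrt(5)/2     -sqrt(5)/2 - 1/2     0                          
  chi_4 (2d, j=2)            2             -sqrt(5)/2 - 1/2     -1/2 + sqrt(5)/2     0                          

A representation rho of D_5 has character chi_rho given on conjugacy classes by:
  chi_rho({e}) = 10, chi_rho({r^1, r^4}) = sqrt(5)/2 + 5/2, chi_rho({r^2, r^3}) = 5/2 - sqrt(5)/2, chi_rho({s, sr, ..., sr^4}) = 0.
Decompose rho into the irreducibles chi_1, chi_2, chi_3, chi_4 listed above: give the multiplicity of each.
Multiplicities: chi_1: 2, chi_2: 2, chi_3: 2, chi_4: 1.

Use <chi_rho, chi> = (1/|G|) sum_C |C| * chi_rho(C) * conj(chi(C)) with |G| = 10 for each irreducible chi in the table:
  <chi_rho, chi_1> = (1/10)[1*(10)*conj(1) + 2*(sqrt(5)/2 + 5/2)*conj(1) + 2*(5/2 - sqrt(5)/2)*conj(1) + 5*(0)*conj(1)]
      = (1/10)[(10) + (sqrt(5) + 5) + (5 - sqrt(5)) + (0)] = 20/10 = 2
  <chi_rho, chi_2> = (1/10)[1*(10)*conj(1) + 2*(sqrt(5)/2 + 5/2)*conj(1) + 2*(5/2 - sqrt(5)/2)*conj(1) + 5*(0)*conj(-1)]
      = (1/10)[(10) + (sqrt(5) + 5) + (5 - sqrt(5)) + (0)] = 20/10 = 2
  <chi_rho, chi_3> = (1/10)[1*(10)*conj(2) + 2*(sqrt(5)/2 + 5/2)*conj(-1/2 + sqrt(5)/2) + 2*(5/2 - sqrt(5)/2)*conj(-sqrt(5)/2 - 1/2) + 5*(0)*conj(0)]
      = (1/10)[(20) + (2*sqrt(5)) + (-2*sqrt(5)) + (0)] = 20/10 = 2
  <chi_rho, chi_4> = (1/10)[1*(10)*conj(2) + 2*(sqrt(5)/2 + 5/2)*conj(-sqrt(5)/2 - 1/2) + 2*(5/2 - sqrt(5)/2)*conj(-1/2 + sqrt(5)/2) + 5*(0)*conj(0)]
      = (1/10)[(20) + (-3*sqrt(5) - 5) + (-5 + 3*sqrt(5)) + (0)] = 10/10 = 1
Dimension check: dim(rho) = sum (mult * dim) = 2*1 + 2*1 + 2*2 + 1*2 = 10 = chi_rho(e) = 10.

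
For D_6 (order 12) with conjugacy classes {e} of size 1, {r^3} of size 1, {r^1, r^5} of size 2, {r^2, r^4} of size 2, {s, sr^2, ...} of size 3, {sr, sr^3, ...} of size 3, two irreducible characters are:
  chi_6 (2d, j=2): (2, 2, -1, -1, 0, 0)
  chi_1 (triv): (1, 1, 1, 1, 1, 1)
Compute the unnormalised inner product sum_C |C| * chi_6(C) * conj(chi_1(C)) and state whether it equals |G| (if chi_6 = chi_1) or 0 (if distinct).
Sum = 0; so <chi_6, chi_1> = 0 (distinct irreducibles are orthogonal).

Details: Compute term by term over conjugacy classes (|C| * chi_6(C) * conj(chi_1(C))):
  1*(2)*conj(1) + 1*(2)*conj(1) + 2*(-1)*conj(1) + 2*(-1)*conj(1) + 3*(0)*conj(1) + 3*(0)*conj(1)
  = (2) + (2) + (-2) + (-2) + (0) + (0)
  = 0.
Dividing by |G| = 12 gives 0/12 = 0, matching the row-orthogonality relation <chi_6, chi_1> = [chi_6 = chi_1].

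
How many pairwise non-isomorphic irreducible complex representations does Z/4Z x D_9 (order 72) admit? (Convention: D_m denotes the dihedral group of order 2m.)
24

Derivation: The number of irreducible complex representations of a finite group equals its number of conjugacy classes. For a direct product, #classes(G x H) = #classes(G) * #classes(H). Z/4Z has 4 classes (abelian), D_9 has 6 classes, so 4 * 6 = 24, so Z/4Z x D_9 (order 72) has exactly 24 irreducible complex representations.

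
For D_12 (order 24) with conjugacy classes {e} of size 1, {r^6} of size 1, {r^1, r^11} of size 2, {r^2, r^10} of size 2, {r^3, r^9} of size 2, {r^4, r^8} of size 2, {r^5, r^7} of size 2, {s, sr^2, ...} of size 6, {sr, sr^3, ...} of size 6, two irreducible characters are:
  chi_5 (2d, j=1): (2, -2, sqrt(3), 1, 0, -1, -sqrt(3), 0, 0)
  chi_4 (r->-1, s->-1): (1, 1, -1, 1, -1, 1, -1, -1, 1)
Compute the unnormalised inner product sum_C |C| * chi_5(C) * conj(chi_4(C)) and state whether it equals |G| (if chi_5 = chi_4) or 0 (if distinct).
Sum = 0; so <chi_5, chi_4> = 0 (distinct irreducibles are orthogonal).

Argument: Compute term by term over conjugacy classes (|C| * chi_5(C) * conj(chi_4(C))):
  1*(2)*conj(1) + 1*(-2)*conj(1) + 2*(sqrt(3))*conj(-1) + 2*(1)*conj(1) + 2*(0)*conj(-1) + 2*(-1)*conj(1) + 2*(-sqrt(3))*conj(-1) + 6*(0)*conj(-1) + 6*(0)*conj(1)
  = (2) + (-2) + (-2*sqrt(3)) + (2) + (0) + (-2) + (2*sqrt(3)) + (0) + (0)
  = 0.
Dividing by |G| = 24 gives 0/24 = 0, matching the row-orthogonality relation <chi_5, chi_4> = [chi_5 = chi_4].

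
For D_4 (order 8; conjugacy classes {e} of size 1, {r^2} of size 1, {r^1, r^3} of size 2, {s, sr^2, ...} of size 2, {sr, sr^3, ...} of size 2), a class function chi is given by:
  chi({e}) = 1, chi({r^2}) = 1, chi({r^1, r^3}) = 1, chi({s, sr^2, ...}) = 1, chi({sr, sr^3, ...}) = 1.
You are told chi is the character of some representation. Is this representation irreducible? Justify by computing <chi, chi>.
Irreducible: <chi, chi> = 1.

Argument: <chi, chi> = (1/|G|) sum_C |C| * |chi(C)|^2 = (1/8)[1*|1|^2 + 1*|1|^2 + 2*|1|^2 + 2*|1|^2 + 2*|1|^2]
  = (1/8)[(1) + (1) + (2) + (2) + (2)] = 8/8 = 1.
A character is irreducible iff <chi, chi> = 1, so this representation is irreducible.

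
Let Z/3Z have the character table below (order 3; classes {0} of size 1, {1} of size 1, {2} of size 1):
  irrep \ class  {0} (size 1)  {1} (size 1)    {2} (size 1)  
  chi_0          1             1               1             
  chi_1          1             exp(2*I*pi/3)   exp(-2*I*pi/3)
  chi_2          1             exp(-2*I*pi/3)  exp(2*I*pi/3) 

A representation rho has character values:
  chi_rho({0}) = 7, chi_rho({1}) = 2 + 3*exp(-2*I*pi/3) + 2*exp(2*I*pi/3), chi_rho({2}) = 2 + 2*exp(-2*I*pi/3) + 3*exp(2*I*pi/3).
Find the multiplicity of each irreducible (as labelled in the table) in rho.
Multiplicities: chi_0: 2, chi_1: 2, chi_2: 3.

Working: Use <chi_rho, chi> = (1/|G|) sum_C |C| * chi_rho(C) * conj(chi(C)) with |G| = 3 for each irreducible chi in the table:
  <chi_rho, chi_0> = (1/3)[1*(7)*conj(1) + 1*(2 + 3*exp(-2*I*pi/3) + 2*exp(2*I*pi/3))*conj(1) + 1*(2 + 2*exp(-2*I*pi/3) + 3*exp(2*I*pi/3))*conj(1)]
      = (1/3)[(7) + (2 + 3*exp(-2*I*pi/3) + 2*exp(2*I*pi/3)) + (2 + 2*exp(-2*I*pi/3) + 3*exp(2*I*pi/3))] = 6/3 = 2
  <chi_rho, chi_1> = (1/3)[1*(7)*conj(1) + 1*(2 + 3*exp(-2*I*pi/3) + 2*exp(2*I*pi/3))*conj(exp(2*I*pi/3)) + 1*(2 + 2*exp(-2*I*pi/3) + 3*exp(2*I*pi/3))*conj(exp(-2*I*pi/3))]
      = (1/3)[(7) + (2 + 2*exp(-2*I*pi/3) + 3*exp(2*I*pi/3)) + (2 + 3*exp(-2*I*pi/3) + 2*exp(2*I*pi/3))] = 6/3 = 2
  <chi_rho, chi_2> = (1/3)[1*(7)*conj(1) + 1*(2 + 3*exp(-2*I*pi/3) + 2*exp(2*I*pi/3))*conj(exp(-2*I*pi/3)) + 1*(2 + 2*exp(-2*I*pi/3) + 3*exp(2*I*pi/3))*conj(exp(2*I*pi/3))]
      = (1/3)[(7) + (1) + (1)] = 9/3 = 3
(Exp terms are combined using exp(i*s)*conj(exp(i*t)) = exp(i*(s-t)), and sums of them are collapsed using the identity that for every m > 1 the m distinct m-th roots of unity sum to 0, e.g. 1 + exp(2*I*pi/3) + exp(-2*I*pi/3) = 0.)
Dimension check: dim(rho) = sum (mult * dim) = 2*1 + 2*1 + 3*1 = 7 = chi_rho(e) = 7.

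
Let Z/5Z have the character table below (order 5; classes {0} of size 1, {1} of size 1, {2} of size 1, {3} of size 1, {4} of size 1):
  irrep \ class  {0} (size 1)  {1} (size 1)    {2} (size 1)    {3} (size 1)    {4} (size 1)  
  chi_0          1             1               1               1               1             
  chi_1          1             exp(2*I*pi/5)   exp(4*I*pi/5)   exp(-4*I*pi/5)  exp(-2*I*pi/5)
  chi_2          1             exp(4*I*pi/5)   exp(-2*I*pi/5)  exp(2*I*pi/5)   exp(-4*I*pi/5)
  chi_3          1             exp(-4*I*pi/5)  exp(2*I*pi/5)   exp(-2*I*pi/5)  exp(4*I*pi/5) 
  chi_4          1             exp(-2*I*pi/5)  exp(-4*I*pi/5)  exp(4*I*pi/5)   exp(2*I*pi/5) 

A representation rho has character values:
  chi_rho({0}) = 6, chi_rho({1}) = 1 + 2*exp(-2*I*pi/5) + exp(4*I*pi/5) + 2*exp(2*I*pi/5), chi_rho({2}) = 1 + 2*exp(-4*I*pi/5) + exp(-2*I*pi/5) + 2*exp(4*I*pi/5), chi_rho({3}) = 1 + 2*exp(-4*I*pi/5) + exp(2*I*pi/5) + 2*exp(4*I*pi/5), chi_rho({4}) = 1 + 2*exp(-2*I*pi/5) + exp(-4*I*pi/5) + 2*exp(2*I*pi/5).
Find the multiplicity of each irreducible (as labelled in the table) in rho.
Multiplicities: chi_0: 1, chi_1: 2, chi_2: 1, chi_3: 0, chi_4: 2.

Argument: Use <chi_rho, chi> = (1/|G|) sum_C |C| * chi_rho(C) * conj(chi(C)) with |G| = 5 for each irreducible chi in the table:
  <chi_rho, chi_0> = (1/5)[1*(6)*conj(1) + 1*(1 + 2*exp(-2*I*pi/5) + exp(4*I*pi/5) + 2*exp(2*I*pi/5))*conj(1) + 1*(1 + 2*exp(-4*I*pi/5) + exp(-2*I*pi/5) + 2*exp(4*I*pi/5))*conj(1) + 1*(1 + 2*exp(-4*I*pi/5) + exp(2*I*pi/5) + 2*exp(4*I*pi/5))*conj(1) + 1*(1 + 2*exp(-2*I*pi/5) + exp(-4*I*pi/5) + 2*exp(2*I*pi/5))*conj(1)]
      = (1/5)[(6) + (1 + 2*exp(-2*I*pi/5) + exp(4*I*pi/5) + 2*exp(2*I*pi/5)) + (1 + 2*exp(-4*I*pi/5) + exp(-2*I*pi/5) + 2*exp(4*I*pi/5)) + (1 + 2*exp(-4*I*pi/5) + exp(2*I*pi/5) + 2*exp(4*I*pi/5)) + (1 + 2*exp(-2*I*pi/5) + exp(-4*I*pi/5) + 2*exp(2*I*pi/5))] = 5/5 = 1
  <chi_rho, chi_1> = (1/5)[1*(6)*conj(1) + 1*(1 + 2*exp(-2*I*pi/5) + exp(4*I*pi/5) + 2*exp(2*I*pi/5))*conj(exp(2*I*pi/5)) + 1*(1 + 2*exp(-4*I*pi/5) + exp(-2*I*pi/5) + 2*exp(4*I*pi/5))*conj(exp(4*I*pi/5)) + 1*(1 + 2*exp(-4*I*pi/5) + exp(2*I*pi/5) + 2*exp(4*I*pi/5))*conj(exp(-4*I*pi/5)) + 1*(1 + 2*exp(-2*I*pi/5) + exp(-4*I*pi/5) + 2*exp(2*I*pi/5))*conj(exp(-2*I*pi/5))]
      = (1/5)[(6) + (2 + 2*exp(-4*I*pi/5) + exp(-2*I*pi/5) + exp(2*I*pi/5)) + (2 + exp(-4*I*pi/5) + exp(4*I*pi/5) + 2*exp(2*I*pi/5)) + (2 + 2*exp(-2*I*pi/5) + exp(-4*I*pi/5) + exp(4*I*pi/5)) + (2 + exp(-2*I*pi/5) + exp(2*I*pi/5) + 2*exp(4*I*pi/5))] = 10/5 = 2
  <chi_rho, chi_2> = (1/5)[1*(6)*conj(1) + 1*(1 + 2*exp(-2*I*pi/5) + exp(4*I*pi/5) + 2*exp(2*I*pi/5))*conj(exp(4*I*pi/5)) + 1*(1 + 2*exp(-4*I*pi/5) + exp(-2*I*pi/5) + 2*exp(4*I*pi/5))*conj(exp(-2*I*pi/5)) + 1*(1 + 2*exp(-4*I*pi/5) + exp(2*I*pi/5) + 2*exp(4*I*pi/5))*conj(exp(2*I*pi/5)) + 1*(1 + 2*exp(-2*I*pi/5) + exp(-4*I*pi/5) + 2*exp(2*I*pi/5))*conj(exp(-4*I*pi/5))]
      = (1/5)[(6) + (1 + 2*exp(-2*I*pi/5) + exp(-4*I*pi/5) + 2*exp(4*I*pi/5)) + (1 + 2*exp(-2*I*pi/5) + 2*exp(-4*I*pi/5) + exp(2*I*pi/5)) + (1 + exp(-2*I*pi/5) + 2*exp(4*I*pi/5) + 2*exp(2*I*pi/5)) + (1 + 2*exp(-4*I*pi/5) + exp(4*I*pi/5) + 2*exp(2*I*pi/5))] = 5/5 = 1
  <chi_rho, chi_3> = (1/5)[1*(6)*conj(1) + 1*(1 + 2*exp(-2*I*pi/5) + exp(4*I*pi/5) + 2*exp(2*I*pi/5))*conj(exp(-4*I*pi/5)) + 1*(1 + 2*exp(-4*I*pi/5) + exp(-2*I*pi/5) + 2*exp(4*I*pi/5))*conj(exp(2*I*pi/5)) + 1*(1 + 2*exp(-4*I*pi/5) + exp(2*I*pi/5) + 2*exp(4*I*pi/5))*conj(exp(-2*I*pi/5)) + 1*(1 + 2*exp(-2*I*pi/5) + exp(-4*I*pi/5) + 2*exp(2*I*pi/5))*conj(exp(4*I*pi/5))]
      = (1/5)[(6) + (2*exp(-4*I*pi/5) + exp(-2*I*pi/5) + exp(4*I*pi/5) + 2*exp(2*I*pi/5)) + (exp(-2*I*pi/5) + exp(-4*I*pi/5) + 2*exp(4*I*pi/5) + 2*exp(2*I*pi/5)) + (2*exp(-2*I*pi/5) + 2*exp(-4*I*pi/5) + exp(4*I*pi/5) + exp(2*I*pi/5)) + (2*exp(-2*I*pi/5) + exp(-4*I*pi/5) + exp(2*I*pi/5) + 2*exp(4*I*pi/5))] = 0/5 = 0
  <chi_rho, chi_4> = (1/5)[1*(6)*conj(1) + 1*(1 + 2*exp(-2*I*pi/5) + exp(4*I*pi/5) + 2*exp(2*I*pi/5))*conj(exp(-2*I*pi/5)) + 1*(1 + 2*exp(-4*I*pi/5) + exp(-2*I*pi/5) + 2*exp(4*I*pi/5))*conj(exp(-4*I*pi/5)) + 1*(1 + 2*exp(-4*I*pi/5) + exp(2*I*pi/5) + 2*exp(4*I*pi/5))*conj(exp(4*I*pi/5)) + 1*(1 + 2*exp(-2*I*pi/5) + exp(-4*I*pi/5) + 2*exp(2*I*pi/5))*conj(exp(2*I*pi/5))]
      = (1/5)[(6) + (2 + exp(-4*I*pi/5) + exp(2*I*pi/5) + 2*exp(4*I*pi/5)) + (2 + 2*exp(-2*I*pi/5) + exp(4*I*pi/5) + exp(2*I*pi/5)) + (2 + exp(-2*I*pi/5) + exp(-4*I*pi/5) + 2*exp(2*I*pi/5)) + (2 + 2*exp(-4*I*pi/5) + exp(-2*I*pi/5) + exp(4*I*pi/5))] = 10/5 = 2
(Exp terms are combined using exp(i*s)*conj(exp(i*t)) = exp(i*(s-t)), and sums of them are collapsed using the identity that for every m > 1 the m distinct m-th roots of unity sum to 0, e.g. 1 + exp(2*I*pi/3) + exp(-2*I*pi/3) = 0.)
Dimension check: dim(rho) = sum (mult * dim) = 1*1 + 2*1 + 1*1 + 0*1 + 2*1 = 6 = chi_rho(e) = 6.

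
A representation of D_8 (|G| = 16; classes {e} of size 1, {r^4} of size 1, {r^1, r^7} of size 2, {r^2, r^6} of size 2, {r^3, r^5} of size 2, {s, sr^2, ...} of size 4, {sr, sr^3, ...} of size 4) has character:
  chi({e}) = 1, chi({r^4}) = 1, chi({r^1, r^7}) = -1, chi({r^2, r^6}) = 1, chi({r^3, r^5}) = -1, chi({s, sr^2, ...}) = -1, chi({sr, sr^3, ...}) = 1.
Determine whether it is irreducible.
Irreducible: <chi, chi> = 1.

Solution. <chi, chi> = (1/|G|) sum_C |C| * |chi(C)|^2 = (1/16)[1*|1|^2 + 1*|1|^2 + 2*|-1|^2 + 2*|1|^2 + 2*|-1|^2 + 4*|-1|^2 + 4*|1|^2]
  = (1/16)[(1) + (1) + (2) + (2) + (2) + (4) + (4)] = 16/16 = 1.
A character is irreducible iff <chi, chi> = 1, so this representation is irreducible.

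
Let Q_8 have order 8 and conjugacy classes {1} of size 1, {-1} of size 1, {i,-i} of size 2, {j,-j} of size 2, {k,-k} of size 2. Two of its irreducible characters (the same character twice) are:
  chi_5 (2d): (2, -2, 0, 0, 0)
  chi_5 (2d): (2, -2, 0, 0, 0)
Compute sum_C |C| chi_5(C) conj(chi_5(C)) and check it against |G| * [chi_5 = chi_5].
Sum = 8 = |G| = 8; so <chi_5, chi_5> = 1 (norm-1 confirms irreducibility).

Reasoning: Compute term by term over conjugacy classes (|C| * chi_5(C) * conj(chi_5(C))):
  1*(2)*conj(2) + 1*(-2)*conj(-2) + 2*(0)*conj(0) + 2*(0)*conj(0) + 2*(0)*conj(0)
  = (4) + (4) + (0) + (0) + (0)
  = 8.
Dividing by |G| = 8 gives 8/8 = 1, matching the row-orthogonality relation <chi_5, chi_5> = [chi_5 = chi_5].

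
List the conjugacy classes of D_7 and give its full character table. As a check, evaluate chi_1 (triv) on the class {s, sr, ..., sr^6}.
Conjugacy classes: {e} of size 1, {r^1, r^6} of size 2, {r^2, r^5} of size 2, {r^3, r^4} of size 2, {s, sr, ..., sr^6} of size 7.
Character table:
  irrep \ class              {e} (size 1)  {r^1, r^6} (size 2)  {r^2, r^5} (size 2)  {r^3, r^4} (size 2)  {s, sr, ..., sr^6} (size 7)
  chi_1 (triv)               1             1                    1                    1                    1                          
  chi_2 (sign: r->1, s->-1)  1             1                    1                    1                    -1                         
  chi_3 (2d, j=1)            2             2*cos(2*pi/7)        -2*cos(3*pi/7)       -2*cos(pi/7)         0                          
  chi_4 (2d, j=2)            2             -2*cos(3*pi/7)       -2*cos(pi/7)         2*cos(2*pi/7)        0                          
  chi_5 (2d, j=3)            2             -2*cos(pi/7)         2*cos(2*pi/7)        -2*cos(3*pi/7)       0                          

Spot check: chi_1 (triv) on {s, sr, ..., sr^6} = 1.

Proof sketch: D_7 has order 2*7 = 14 with 5 conjugacy classes, hence 5 irreducibles. Sum of squared dims 1 + 1 + 4 + 4 + 4 = 14 = |G|. Linear characters come from the abelianisation; the 2-dimensional irreps have character r^k -> 2*cos(2*pi*j*k/7), reflections -> 0.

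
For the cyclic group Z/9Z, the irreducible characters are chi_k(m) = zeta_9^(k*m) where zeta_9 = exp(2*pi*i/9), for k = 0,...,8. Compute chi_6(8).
chi_6(8) = zeta_9^48 = exp(2*I*pi/3)

Reasoning: chi_6(8) = zeta_9^(6*8) = zeta_9^48. Since zeta_9^9 = 1, this equals zeta_9^3 = exp(2*pi*i*3/9) = exp(2*I*pi/3).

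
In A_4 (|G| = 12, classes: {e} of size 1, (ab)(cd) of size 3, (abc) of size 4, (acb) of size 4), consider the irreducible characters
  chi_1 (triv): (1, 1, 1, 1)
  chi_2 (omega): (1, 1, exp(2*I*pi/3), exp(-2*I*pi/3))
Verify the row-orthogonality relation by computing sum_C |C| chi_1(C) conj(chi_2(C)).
Sum = 0; so <chi_1, chi_2> = 0 (distinct irreducibles are orthogonal).

Explanation: Compute term by term over conjugacy classes (|C| * chi_1(C) * conj(chi_2(C))):
  1*(1)*conj(1) + 3*(1)*conj(1) + 4*(1)*conj(exp(2*I*pi/3)) + 4*(1)*conj(exp(-2*I*pi/3))
  = (1) + (3) + (4*exp(-2*I*pi/3)) + (4*exp(2*I*pi/3))
  = 0.
(Exp terms are combined using exp(i*s)*conj(exp(i*t)) = exp(i*(s-t)), and sums of them are collapsed using the identity that for every m > 1 the m distinct m-th roots of unity sum to 0, e.g. 1 + exp(2*I*pi/3) + exp(-2*I*pi/3) = 0.)
Dividing by |G| = 12 gives 0/12 = 0, matching the row-orthogonality relation <chi_1, chi_2> = [chi_1 = chi_2].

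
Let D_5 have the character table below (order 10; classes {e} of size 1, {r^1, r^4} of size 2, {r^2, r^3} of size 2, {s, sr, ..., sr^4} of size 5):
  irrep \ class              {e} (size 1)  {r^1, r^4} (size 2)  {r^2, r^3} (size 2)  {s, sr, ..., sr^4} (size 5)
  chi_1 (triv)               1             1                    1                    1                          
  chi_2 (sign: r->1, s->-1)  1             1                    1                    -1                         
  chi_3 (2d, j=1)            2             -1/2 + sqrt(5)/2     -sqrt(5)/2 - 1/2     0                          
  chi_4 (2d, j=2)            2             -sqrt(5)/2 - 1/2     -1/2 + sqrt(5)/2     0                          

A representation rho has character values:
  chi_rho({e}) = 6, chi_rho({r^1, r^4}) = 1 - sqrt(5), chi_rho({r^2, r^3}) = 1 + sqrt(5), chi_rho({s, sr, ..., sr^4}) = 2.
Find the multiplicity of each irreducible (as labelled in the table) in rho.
Multiplicities: chi_1: 2, chi_2: 0, chi_3: 0, chi_4: 2.

Details: Use <chi_rho, chi> = (1/|G|) sum_C |C| * chi_rho(C) * conj(chi(C)) with |G| = 10 for each irreducible chi in the table:
  <chi_rho, chi_1> = (1/10)[1*(6)*conj(1) + 2*(1 - sqrt(5))*conj(1) + 2*(1 + sqrt(5))*conj(1) + 5*(2)*conj(1)]
      = (1/10)[(6) + (2 - 2*sqrt(5)) + (2 + 2*sqrt(5)) + (10)] = 20/10 = 2
  <chi_rho, chi_2> = (1/10)[1*(6)*conj(1) + 2*(1 - sqrt(5))*conj(1) + 2*(1 + sqrt(5))*conj(1) + 5*(2)*conj(-1)]
      = (1/10)[(6) + (2 - 2*sqrt(5)) + (2 + 2*sqrt(5)) + (-10)] = 0/10 = 0
  <chi_rho, chi_3> = (1/10)[1*(6)*conj(2) + 2*(1 - sqrt(5))*conj(-1/2 + sqrt(5)/2) + 2*(1 + sqrt(5))*conj(-sqrt(5)/2 - 1/2) + 5*(2)*conj(0)]
      = (1/10)[(12) + (-6 + 2*sqrt(5)) + (-6 - 2*sqrt(5)) + (0)] = 0/10 = 0
  <chi_rho, chi_4> = (1/10)[1*(6)*conj(2) + 2*(1 - sqrt(5))*conj(-sqrt(5)/2 - 1/2) + 2*(1 + sqrt(5))*conj(-1/2 + sqrt(5)/2) + 5*(2)*conj(0)]
      = (1/10)[(12) + (4) + (4) + (0)] = 20/10 = 2
Dimension check: dim(rho) = sum (mult * dim) = 2*1 + 0*1 + 0*2 + 2*2 = 6 = chi_rho(e) = 6.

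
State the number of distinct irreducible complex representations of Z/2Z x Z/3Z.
6

Proof sketch: The number of irreducible complex representations of a finite group equals its number of conjugacy classes. Z/2Z x Z/3Z is abelian of order 6, so every element is its own conjugacy class: 6 classes, so Z/2Z x Z/3Z (order 6) has exactly 6 irreducible complex representations.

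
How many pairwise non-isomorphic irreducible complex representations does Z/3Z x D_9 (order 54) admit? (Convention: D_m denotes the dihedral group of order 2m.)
18

The number of irreducible complex representations of a finite group equals its number of conjugacy classes. For a direct product, #classes(G x H) = #classes(G) * #classes(H). Z/3Z has 3 classes (abelian), D_9 has 6 classes, so 3 * 6 = 18, so Z/3Z x D_9 (order 54) has exactly 18 irreducible complex representations.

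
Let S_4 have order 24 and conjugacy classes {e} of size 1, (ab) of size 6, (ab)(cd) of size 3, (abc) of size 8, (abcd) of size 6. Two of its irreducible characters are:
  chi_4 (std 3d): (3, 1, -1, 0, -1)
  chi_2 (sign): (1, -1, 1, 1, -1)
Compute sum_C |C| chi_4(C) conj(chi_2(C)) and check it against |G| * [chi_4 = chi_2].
Sum = 0; so <chi_4, chi_2> = 0 (distinct irreducibles are orthogonal).

Details: Compute term by term over conjugacy classes (|C| * chi_4(C) * conj(chi_2(C))):
  1*(3)*conj(1) + 6*(1)*conj(-1) + 3*(-1)*conj(1) + 8*(0)*conj(1) + 6*(-1)*conj(-1)
  = (3) + (-6) + (-3) + (0) + (6)
  = 0.
Dividing by |G| = 24 gives 0/24 = 0, matching the row-orthogonality relation <chi_4, chi_2> = [chi_4 = chi_2].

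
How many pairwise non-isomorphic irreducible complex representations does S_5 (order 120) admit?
7

Solution. The number of irreducible complex representations of a finite group equals its number of conjugacy classes. Conjugacy classes in S_5 correspond to cycle types, i.e. partitions of 5; there are p(5) = 7 of them, so S_5 (order 120) has exactly 7 irreducible complex representations.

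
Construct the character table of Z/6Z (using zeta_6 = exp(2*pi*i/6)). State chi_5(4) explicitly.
Character table of Z/6Z (irreps indexed chi_0,...,chi_5 with chi_k(m) = zeta_6^(k*m), zeta_6 = exp(2*pi*i/6)):
  irrep \ class  {0} (size 1)  {1} (size 1)    {2} (size 1)    {3} (size 1)  {4} (size 1)    {5} (size 1)  
  chi_0          1             1               1               1             1               1             
  chi_1          1             exp(I*pi/3)     exp(2*I*pi/3)   -1            exp(-2*I*pi/3)  exp(-I*pi/3)  
  chi_2          1             exp(2*I*pi/3)   exp(-2*I*pi/3)  1             exp(2*I*pi/3)   exp(-2*I*pi/3)
  chi_3          1             -1              1               -1            1               -1            
  chi_4          1             exp(-2*I*pi/3)  exp(2*I*pi/3)   1             exp(-2*I*pi/3)  exp(2*I*pi/3) 
  chi_5          1             exp(-I*pi/3)    exp(-2*I*pi/3)  -1            exp(2*I*pi/3)   exp(I*pi/3)   

Spot check: chi_5(4) = zeta_6^(5*4) = zeta_6^20 = exp(2*I*pi/3).

Derivation: Z/6Z is abelian, so all 6 irreducible complex representations are 1-dimensional. They are given by chi_k(m) = zeta_6^(k*m) for k = 0,...,5. Row orthogonality: sum_m chi_k(m) conj(chi_l(m)) = 6 * [k = l].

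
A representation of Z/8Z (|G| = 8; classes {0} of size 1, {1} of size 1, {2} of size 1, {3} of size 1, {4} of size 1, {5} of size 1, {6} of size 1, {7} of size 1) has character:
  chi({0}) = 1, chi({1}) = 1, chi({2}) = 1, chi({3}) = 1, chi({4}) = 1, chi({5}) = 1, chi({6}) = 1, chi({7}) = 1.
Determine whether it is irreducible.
Irreducible: <chi, chi> = 1.

Why: <chi, chi> = (1/|G|) sum_C |C| * |chi(C)|^2 = (1/8)[1*|1|^2 + 1*|1|^2 + 1*|1|^2 + 1*|1|^2 + 1*|1|^2 + 1*|1|^2 + 1*|1|^2 + 1*|1|^2]
  = (1/8)[(1) + (1) + (1) + (1) + (1) + (1) + (1) + (1)] = 8/8 = 1.
(Exp terms are combined using exp(i*s)*conj(exp(i*t)) = exp(i*(s-t)), and sums of them are collapsed using the identity that for every m > 1 the m distinct m-th roots of unity sum to 0, e.g. 1 + exp(2*I*pi/3) + exp(-2*I*pi/3) = 0.)
A character is irreducible iff <chi, chi> = 1, so this representation is irreducible.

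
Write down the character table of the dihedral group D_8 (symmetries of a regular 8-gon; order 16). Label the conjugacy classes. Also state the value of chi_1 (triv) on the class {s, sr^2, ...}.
Conjugacy classes: {e} of size 1, {r^4} of size 1, {r^1, r^7} of size 2, {r^2, r^6} of size 2, {r^3, r^5} of size 2, {s, sr^2, ...} of size 4, {sr, sr^3, ...} of size 4.
Character table:
  irrep \ class              {e} (size 1)  {r^4} (size 1)  {r^1, r^7} (size 2)  {r^2, r^6} (size 2)  {r^3, r^5} (size 2)  {s, sr^2, ...} (size 4)  {sr, sr^3, ...} (size 4)
  chi_1 (triv)               1             1               1                    1                    1                    1                        1                       
  chi_2 (sign: r->1, s->-1)  1             1               1                    1                    1                    -1                       -1                      
  chi_3 (r->-1, s->1)        1             1               -1                   1                    -1                   1                        -1                      
  chi_4 (r->-1, s->-1)       1             1               -1                   1                    -1                   -1                       1                       
  chi_5 (2d, j=1)            2             -2              sqrt(2)              0                    -sqrt(2)             0                        0                       
  chi_6 (2d, j=2)            2             2               0                    -2                   0                    0                        0                       
  chi_7 (2d, j=3)            2             -2              -sqrt(2)             0                    sqrt(2)              0                        0                       

Spot check: chi_1 (triv) on {s, sr^2, ...} = 1.

Reasoning: D_8 has order 2*8 = 16 with 7 conjugacy classes, hence 7 irreducibles. Sum of squared dims 1 + 1 + 1 + 1 + 4 + 4 + 4 = 16 = |G|. Linear characters come from the abelianisation; the 2-dimensional irreps have character r^k -> 2*cos(2*pi*j*k/8), reflections -> 0.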